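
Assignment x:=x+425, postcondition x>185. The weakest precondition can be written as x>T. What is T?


Formula: wp(x:=E, P) = P[E/x] (substitute E for x in postcondition)
Step 1: Postcondition: x>185
Step 2: Substitute x+425 for x: x+425>185
Step 3: Solve for x: x > 185-425 = -240

-240


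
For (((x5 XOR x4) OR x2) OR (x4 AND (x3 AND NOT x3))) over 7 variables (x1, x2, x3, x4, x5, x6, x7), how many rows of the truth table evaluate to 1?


Formula: (((x5 XOR x4) OR x2) OR (x4 AND (x3 AND NOT x3))) over 7 vars (128 rows)
Evaluate each row (x1, x2, x3, x4, x5, x6, x7 as bits, MSB first):
  row 0 [0000000]: (((0 XOR 0) OR 0) OR (0 AND (0 AND NOT 0))) -> 0
  row 1 [0000001]: (((0 XOR 0) OR 0) OR (0 AND (0 AND NOT 0))) -> 0
  row 2 [0000010]: (((0 XOR 0) OR 0) OR (0 AND (0 AND NOT 0))) -> 0
  row 3 [0000011]: (((0 XOR 0) OR 0) OR (0 AND (0 AND NOT 0))) -> 0
  row 4 [0000100]: (((1 XOR 0) OR 0) OR (0 AND (0 AND NOT 0))) -> 1
  (every remaining row is evaluated the same way; all 128 results are listed next)
Full result column, 8 rows per line (x1,x2,x3,x4 fixed per line; x5,x6,x7 runs 000..111 left to right):
  rows 0-7 [x1,x2,x3,x4=0000]: 00001111  (ones: 4)
  rows 8-15 [x1,x2,x3,x4=0001]: 11110000  (ones: 4)
  rows 16-23 [x1,x2,x3,x4=0010]: 00001111  (ones: 4)
  rows 24-31 [x1,x2,x3,x4=0011]: 11110000  (ones: 4)
  rows 32-39 [x1,x2,x3,x4=0100]: 11111111  (ones: 8)
  rows 40-47 [x1,x2,x3,x4=0101]: 11111111  (ones: 8)
  rows 48-55 [x1,x2,x3,x4=0110]: 11111111  (ones: 8)
  rows 56-63 [x1,x2,x3,x4=0111]: 11111111  (ones: 8)
  rows 64-71 [x1,x2,x3,x4=1000]: 00001111  (ones: 4)
  rows 72-79 [x1,x2,x3,x4=1001]: 11110000  (ones: 4)
  rows 80-87 [x1,x2,x3,x4=1010]: 00001111  (ones: 4)
  rows 88-95 [x1,x2,x3,x4=1011]: 11110000  (ones: 4)
  rows 96-103 [x1,x2,x3,x4=1100]: 11111111  (ones: 8)
  rows 104-111 [x1,x2,x3,x4=1101]: 11111111  (ones: 8)
  rows 112-119 [x1,x2,x3,x4=1110]: 11111111  (ones: 8)
  rows 120-127 [x1,x2,x3,x4=1111]: 11111111  (ones: 8)
Count of 1-rows = 4+4+4+4+8+8+8+8+4+4+4+4+8+8+8+8 = 96

96


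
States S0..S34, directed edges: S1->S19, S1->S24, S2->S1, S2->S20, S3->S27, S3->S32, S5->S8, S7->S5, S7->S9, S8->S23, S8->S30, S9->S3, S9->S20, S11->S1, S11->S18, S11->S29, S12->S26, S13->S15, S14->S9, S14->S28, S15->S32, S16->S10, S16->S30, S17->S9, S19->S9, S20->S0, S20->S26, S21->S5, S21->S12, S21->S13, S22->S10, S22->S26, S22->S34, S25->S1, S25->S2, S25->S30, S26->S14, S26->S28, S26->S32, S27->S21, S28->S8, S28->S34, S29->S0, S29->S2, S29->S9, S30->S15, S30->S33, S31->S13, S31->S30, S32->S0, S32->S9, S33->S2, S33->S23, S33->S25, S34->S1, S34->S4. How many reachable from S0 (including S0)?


BFS from S0:
  layer 0: {S0}
Reachable set: {S0}
Count = 1

1


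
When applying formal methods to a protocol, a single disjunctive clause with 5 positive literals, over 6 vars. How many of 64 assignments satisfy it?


Step 1: Total=2^6=64
Step 2: Unsat when all 5 false: 2^1=2
Step 3: Sat=64-2=62

62


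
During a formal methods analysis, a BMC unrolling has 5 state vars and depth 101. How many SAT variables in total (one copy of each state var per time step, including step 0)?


BMC unrolls to depth k, creating one copy of each state var for steps 0..k.
Step count = 101 + 1 = 102 (steps 0 through 101)
Vars per step = 5
Total = 5 * 102 = 510

510


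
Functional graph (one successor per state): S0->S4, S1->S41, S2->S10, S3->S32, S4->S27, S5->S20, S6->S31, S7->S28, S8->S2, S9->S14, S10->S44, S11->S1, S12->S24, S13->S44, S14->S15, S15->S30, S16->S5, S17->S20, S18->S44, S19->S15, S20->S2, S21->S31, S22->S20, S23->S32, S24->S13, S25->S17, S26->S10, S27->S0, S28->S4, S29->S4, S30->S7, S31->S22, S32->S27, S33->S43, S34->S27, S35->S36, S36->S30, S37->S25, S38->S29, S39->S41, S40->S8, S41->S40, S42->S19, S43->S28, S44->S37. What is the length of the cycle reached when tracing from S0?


Trace from S0 until a state repeats:
  S0 -> S4 -> S27 -> S0
S0 first seen at step 0, revisited at step 3.
Cycle length = 3 - 0 = 3

3


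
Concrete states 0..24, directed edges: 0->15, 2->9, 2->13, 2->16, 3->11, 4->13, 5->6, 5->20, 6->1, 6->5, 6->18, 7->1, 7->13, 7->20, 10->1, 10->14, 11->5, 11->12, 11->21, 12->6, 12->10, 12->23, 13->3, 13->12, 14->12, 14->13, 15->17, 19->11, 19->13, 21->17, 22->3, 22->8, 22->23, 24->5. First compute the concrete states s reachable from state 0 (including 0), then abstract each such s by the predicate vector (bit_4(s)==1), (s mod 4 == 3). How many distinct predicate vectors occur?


BFS from 0:
Concrete reachable: {0, 15, 17}
Abstract via predicates (bit_4(s)==1), (s mod 4 == 3):
  (0,0) <- {0}
  (0,1) <- {15}
  (1,0) <- {17}
Distinct abstract states = 3

3


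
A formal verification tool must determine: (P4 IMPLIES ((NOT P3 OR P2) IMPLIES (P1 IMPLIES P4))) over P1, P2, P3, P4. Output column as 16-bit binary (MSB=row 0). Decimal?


Formula: (P4 IMPLIES ((NOT P3 OR P2) IMPLIES (P1 IMPLIES P4))) over P1, P2, P3, P4 (16 rows)
Evaluate each row (bits = P1,P2,P3,P4, MSB first):
  row 0 [0000]: (0 IMPLIES ((NOT 0 OR 0) IMPLIES (0 IMPLIES 0))) -> 1
  row 1 [0001]: (1 IMPLIES ((NOT 0 OR 0) IMPLIES (0 IMPLIES 1))) -> 1
  row 2 [0010]: (0 IMPLIES ((NOT 1 OR 0) IMPLIES (0 IMPLIES 0))) -> 1
  row 3 [0011]: (1 IMPLIES ((NOT 1 OR 0) IMPLIES (0 IMPLIES 1))) -> 1
  row 4 [0100]: (0 IMPLIES ((NOT 0 OR 1) IMPLIES (0 IMPLIES 0))) -> 1
  row 5 [0101]: (1 IMPLIES ((NOT 0 OR 1) IMPLIES (0 IMPLIES 1))) -> 1
  row 6 [0110]: (0 IMPLIES ((NOT 1 OR 1) IMPLIES (0 IMPLIES 0))) -> 1
  row 7 [0111]: (1 IMPLIES ((NOT 1 OR 1) IMPLIES (0 IMPLIES 1))) -> 1
  row 8 [1000]: (0 IMPLIES ((NOT 0 OR 0) IMPLIES (1 IMPLIES 0))) -> 1
  row 9 [1001]: (1 IMPLIES ((NOT 0 OR 0) IMPLIES (1 IMPLIES 1))) -> 1
  row 10 [1010]: (0 IMPLIES ((NOT 1 OR 0) IMPLIES (1 IMPLIES 0))) -> 1
  row 11 [1011]: (1 IMPLIES ((NOT 1 OR 0) IMPLIES (1 IMPLIES 1))) -> 1
  row 12 [1100]: (0 IMPLIES ((NOT 0 OR 1) IMPLIES (1 IMPLIES 0))) -> 1
  row 13 [1101]: (1 IMPLIES ((NOT 0 OR 1) IMPLIES (1 IMPLIES 1))) -> 1
  row 14 [1110]: (0 IMPLIES ((NOT 1 OR 1) IMPLIES (1 IMPLIES 0))) -> 1
  row 15 [1111]: (1 IMPLIES ((NOT 1 OR 1) IMPLIES (1 IMPLIES 1))) -> 1
Full result column, 4 rows per line (P1,P2 fixed per line; P3,P4 runs 00..11 left to right):
  rows 0-3 [P1,P2=00]: 1111  = hex F
  rows 4-7 [P1,P2=01]: 1111  = hex F
  rows 8-11 [P1,P2=10]: 1111  = hex F
  rows 12-15 [P1,P2=11]: 1111  = hex F
Output column (row 0 .. row 15) = 1111111111111111
Output column grouped in 4s = 1111 1111 1111 1111 = 0xFFFF
Convert to decimal digit by digit (value = value*16 + digit):
  F -> 15
  15*16 + 15 (F) = 255
  255*16 + 15 (F) = 4095
  4095*16 + 15 (F) = 65535
Decimal = 65535

65535


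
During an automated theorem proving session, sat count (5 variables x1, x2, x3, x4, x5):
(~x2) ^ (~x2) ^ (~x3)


CNF with 3 clauses over 5 vars (32 assignments).
An assignment satisfies CNF iff every clause has >=1 true literal.
Check each row (bits = x1,x2,x3,x4,x5; clause T/F shown):
  row 0 [00000]: clauses=TTT -> 1
  row 1 [00001]: clauses=TTT -> 1
  row 2 [00010]: clauses=TTT -> 1
  row 3 [00011]: clauses=TTT -> 1
  row 4 [00100]: clauses=TTF -> 0
  row 5 [00101]: clauses=TTF -> 0
  row 6 [00110]: clauses=TTF -> 0
  row 7 [00111]: clauses=TTF -> 0
  row 8 [01000]: clauses=FFT -> 0
  row 9 [01001]: clauses=FFT -> 0
  row 10 [01010]: clauses=FFT -> 0
  row 11 [01011]: clauses=FFT -> 0
  row 12 [01100]: clauses=FFF -> 0
  row 13 [01101]: clauses=FFF -> 0
  row 14 [01110]: clauses=FFF -> 0
  row 15 [01111]: clauses=FFF -> 0
  row 16 [10000]: clauses=TTT -> 1
  row 17 [10001]: clauses=TTT -> 1
  row 18 [10010]: clauses=TTT -> 1
  row 19 [10011]: clauses=TTT -> 1
  row 20 [10100]: clauses=TTF -> 0
  row 21 [10101]: clauses=TTF -> 0
  row 22 [10110]: clauses=TTF -> 0
  row 23 [10111]: clauses=TTF -> 0
  row 24 [11000]: clauses=FFT -> 0
  row 25 [11001]: clauses=FFT -> 0
  row 26 [11010]: clauses=FFT -> 0
  row 27 [11011]: clauses=FFT -> 0
  row 28 [11100]: clauses=FFF -> 0
  row 29 [11101]: clauses=FFF -> 0
  row 30 [11110]: clauses=FFF -> 0
  row 31 [11111]: clauses=FFF -> 0
Full result column, 8 rows per line (x1,x2 fixed per line; x3,x4,x5 runs 000..111 left to right):
  rows 0-7 [x1,x2=00]: 11110000  (ones: 4)
  rows 8-15 [x1,x2=01]: 00000000  (ones: 0)
  rows 16-23 [x1,x2=10]: 11110000  (ones: 4)
  rows 24-31 [x1,x2=11]: 00000000  (ones: 0)
Satisfying assignments = 4+0+4+0 = 8

8


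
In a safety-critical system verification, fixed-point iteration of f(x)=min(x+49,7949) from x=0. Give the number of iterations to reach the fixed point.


Step 1: x=0, cap=7949, increment=49
Step 2: x grows by 49 each step until capped at 7949; fixed point is x=7949
Step 3: iterations = ceil(7949/49) = 163

163


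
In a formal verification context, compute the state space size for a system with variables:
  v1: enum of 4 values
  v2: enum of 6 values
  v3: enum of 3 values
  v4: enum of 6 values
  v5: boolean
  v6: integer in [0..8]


State space = product of domain sizes of all variables.
Domain sizes:
  v1 (enum of 4 values): 4
  v2 (enum of 6 values): 6
  v3 (enum of 3 values): 3
  v4 (enum of 6 values): 6
  v5 (boolean): 2
  v6 (integer in [0..8]): 9
Product = 4 * 6 * 3 * 6 * 2 * 9 = 7776

7776


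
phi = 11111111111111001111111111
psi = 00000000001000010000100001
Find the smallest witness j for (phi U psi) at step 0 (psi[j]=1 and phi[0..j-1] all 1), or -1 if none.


(phi U psi) at 0: need smallest j with psi[j]=1 and phi[i]=1 for all i in [0,j).
Scan from step 0:
  step 0: phi=1, psi=0 -> continue
  step 1: phi=1, psi=0 -> continue
  step 2: phi=1, psi=0 -> continue
  step 3: phi=1, psi=0 -> continue
  step 10: psi=1 and phi held for [0,10) -> witness found
Witness step = 10

10


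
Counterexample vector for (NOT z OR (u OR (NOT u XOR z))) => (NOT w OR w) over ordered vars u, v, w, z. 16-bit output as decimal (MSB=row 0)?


F1 = (NOT z OR (u OR (NOT u XOR z)))
F2 = (NOT w OR w)
Counterexample to F1=>F2 is where F1=1 and F2=0.
Evaluate each row (bits = u,v,w,z, MSB first):
  row 0 [0000]: F1=1 F2=1 -> F1&~F2 -> 0
  row 1 [0001]: F1=0 F2=1 -> F1&~F2 -> 0
  row 2 [0010]: F1=1 F2=1 -> F1&~F2 -> 0
  row 3 [0011]: F1=0 F2=1 -> F1&~F2 -> 0
  row 4 [0100]: F1=1 F2=1 -> F1&~F2 -> 0
  row 5 [0101]: F1=0 F2=1 -> F1&~F2 -> 0
  row 6 [0110]: F1=1 F2=1 -> F1&~F2 -> 0
  row 7 [0111]: F1=0 F2=1 -> F1&~F2 -> 0
  row 8 [1000]: F1=1 F2=1 -> F1&~F2 -> 0
  row 9 [1001]: F1=1 F2=1 -> F1&~F2 -> 0
  row 10 [1010]: F1=1 F2=1 -> F1&~F2 -> 0
  row 11 [1011]: F1=1 F2=1 -> F1&~F2 -> 0
  row 12 [1100]: F1=1 F2=1 -> F1&~F2 -> 0
  row 13 [1101]: F1=1 F2=1 -> F1&~F2 -> 0
  row 14 [1110]: F1=1 F2=1 -> F1&~F2 -> 0
  row 15 [1111]: F1=1 F2=1 -> F1&~F2 -> 0
Full result column, 4 rows per line (u,v fixed per line; w,z runs 00..11 left to right):
  rows 0-3 [u,v=00]: 0000  = hex 0
  rows 4-7 [u,v=01]: 0000  = hex 0
  rows 8-11 [u,v=10]: 0000  = hex 0
  rows 12-15 [u,v=11]: 0000  = hex 0
Counterexample vector (row 0 .. row 15) = 0000000000000000
Output column grouped in 4s = 0000 0000 0000 0000 = 0x0000
Convert to decimal digit by digit (value = value*16 + digit):
  0 -> 0
  0*16 + 0 = 0
  0*16 + 0 = 0
  0*16 + 0 = 0
Decimal = 0

0


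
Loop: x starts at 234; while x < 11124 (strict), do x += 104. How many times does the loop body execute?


Step 1: x goes from 234 toward 11124 by 104; the body runs while x<11124, so iterations = ceil((bound-start)/step)
Step 2: Distance=10890
Step 3: ceil(10890/104)=105

105


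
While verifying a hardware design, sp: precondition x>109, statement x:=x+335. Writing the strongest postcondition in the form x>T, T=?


Formula: sp(P, x:=E) = exists old_x. (x = E[old_x/x]) AND P[old_x/x] (old_x is the value of x before the assignment; eliminate old_x by solving x = E[old_x/x] for old_x)
Step 1: Precondition P: x>109, i.e. old_x > 109
Step 2: Assignment gives x = old_x + 335, so old_x = x - 335
Step 3: Substitute into P: x - 335 > 109
Step 4: Simplify: x > 109+335 = 444

444


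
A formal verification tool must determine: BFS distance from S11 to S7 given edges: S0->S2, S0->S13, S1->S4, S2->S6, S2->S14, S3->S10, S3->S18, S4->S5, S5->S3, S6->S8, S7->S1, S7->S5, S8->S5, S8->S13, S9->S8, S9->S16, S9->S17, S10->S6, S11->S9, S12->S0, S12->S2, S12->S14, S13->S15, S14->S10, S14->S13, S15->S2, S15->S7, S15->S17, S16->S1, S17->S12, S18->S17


BFS layer-by-layer from S11:
  dist 0: {S11}
  dist 1: {S9}
  dist 2: {S8, S16, S17}
  dist 3: {S1, S5, S12, S13}
  dist 4: {S0, S2, S3, S4, S14, S15}
  dist 5: {S6, S7, S10, S18}
  -> S7 reached at distance 5
Shortest path length = 5

5


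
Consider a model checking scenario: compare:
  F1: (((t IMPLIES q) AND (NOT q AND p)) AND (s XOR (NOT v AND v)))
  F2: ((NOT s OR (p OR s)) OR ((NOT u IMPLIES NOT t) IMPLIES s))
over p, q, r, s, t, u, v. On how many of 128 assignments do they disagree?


F1 = (((t IMPLIES q) AND (NOT q AND p)) AND (s XOR (NOT v AND v)))
F2 = ((NOT s OR (p OR s)) OR ((NOT u IMPLIES NOT t) IMPLIES s))
Evaluate both on each of 128 rows (bits = p,q,r,s,t,u,v):
  row 0 [0000000]: F1=0 F2=1 (differ) -> 1
  row 1 [0000001]: F1=0 F2=1 (differ) -> 1
  row 2 [0000010]: F1=0 F2=1 (differ) -> 1
  row 3 [0000011]: F1=0 F2=1 (differ) -> 1
  row 4 [0000100]: F1=0 F2=1 (differ) -> 1
  (every remaining row is evaluated the same way; all 128 results are listed next)
Full result column, 8 rows per line (p,q,r,s fixed per line; t,u,v runs 000..111 left to right):
  rows 0-7 [p,q,r,s=0000]: 11111111  (ones: 8)
  rows 8-15 [p,q,r,s=0001]: 11111111  (ones: 8)
  rows 16-23 [p,q,r,s=0010]: 11111111  (ones: 8)
  rows 24-31 [p,q,r,s=0011]: 11111111  (ones: 8)
  rows 32-39 [p,q,r,s=0100]: 11111111  (ones: 8)
  rows 40-47 [p,q,r,s=0101]: 11111111  (ones: 8)
  rows 48-55 [p,q,r,s=0110]: 11111111  (ones: 8)
  rows 56-63 [p,q,r,s=0111]: 11111111  (ones: 8)
  rows 64-71 [p,q,r,s=1000]: 11111111  (ones: 8)
  rows 72-79 [p,q,r,s=1001]: 00001111  (ones: 4)
  rows 80-87 [p,q,r,s=1010]: 11111111  (ones: 8)
  rows 88-95 [p,q,r,s=1011]: 00001111  (ones: 4)
  rows 96-103 [p,q,r,s=1100]: 11111111  (ones: 8)
  rows 104-111 [p,q,r,s=1101]: 11111111  (ones: 8)
  rows 112-119 [p,q,r,s=1110]: 11111111  (ones: 8)
  rows 120-127 [p,q,r,s=1111]: 11111111  (ones: 8)
Disagreements = 8+8+8+8+8+8+8+8+8+4+8+4+8+8+8+8 = 120

120


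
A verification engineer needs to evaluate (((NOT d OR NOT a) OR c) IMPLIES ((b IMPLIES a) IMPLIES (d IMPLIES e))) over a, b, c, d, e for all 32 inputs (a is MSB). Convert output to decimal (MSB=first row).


Formula: (((NOT d OR NOT a) OR c) IMPLIES ((b IMPLIES a) IMPLIES (d IMPLIES e))) over a, b, c, d, e (32 rows)
Evaluate each row (bits = a,b,c,d,e, MSB first):
  row 0 [00000]: (((NOT 0 OR NOT 0) OR 0) IMPLIES ((0 IMPLIES 0) IMPLIES (0 IMPLIES 0))) -> 1
  row 1 [00001]: (((NOT 0 OR NOT 0) OR 0) IMPLIES ((0 IMPLIES 0) IMPLIES (0 IMPLIES 1))) -> 1
  row 2 [00010]: (((NOT 1 OR NOT 0) OR 0) IMPLIES ((0 IMPLIES 0) IMPLIES (1 IMPLIES 0))) -> 0
  row 3 [00011]: (((NOT 1 OR NOT 0) OR 0) IMPLIES ((0 IMPLIES 0) IMPLIES (1 IMPLIES 1))) -> 1
  row 4 [00100]: (((NOT 0 OR NOT 0) OR 1) IMPLIES ((0 IMPLIES 0) IMPLIES (0 IMPLIES 0))) -> 1
  row 5 [00101]: (((NOT 0 OR NOT 0) OR 1) IMPLIES ((0 IMPLIES 0) IMPLIES (0 IMPLIES 1))) -> 1
  row 6 [00110]: (((NOT 1 OR NOT 0) OR 1) IMPLIES ((0 IMPLIES 0) IMPLIES (1 IMPLIES 0))) -> 0
  row 7 [00111]: (((NOT 1 OR NOT 0) OR 1) IMPLIES ((0 IMPLIES 0) IMPLIES (1 IMPLIES 1))) -> 1
  row 8 [01000]: (((NOT 0 OR NOT 0) OR 0) IMPLIES ((1 IMPLIES 0) IMPLIES (0 IMPLIES 0))) -> 1
  row 9 [01001]: (((NOT 0 OR NOT 0) OR 0) IMPLIES ((1 IMPLIES 0) IMPLIES (0 IMPLIES 1))) -> 1
  row 10 [01010]: (((NOT 1 OR NOT 0) OR 0) IMPLIES ((1 IMPLIES 0) IMPLIES (1 IMPLIES 0))) -> 1
  row 11 [01011]: (((NOT 1 OR NOT 0) OR 0) IMPLIES ((1 IMPLIES 0) IMPLIES (1 IMPLIES 1))) -> 1
  row 12 [01100]: (((NOT 0 OR NOT 0) OR 1) IMPLIES ((1 IMPLIES 0) IMPLIES (0 IMPLIES 0))) -> 1
  row 13 [01101]: (((NOT 0 OR NOT 0) OR 1) IMPLIES ((1 IMPLIES 0) IMPLIES (0 IMPLIES 1))) -> 1
  row 14 [01110]: (((NOT 1 OR NOT 0) OR 1) IMPLIES ((1 IMPLIES 0) IMPLIES (1 IMPLIES 0))) -> 1
  row 15 [01111]: (((NOT 1 OR NOT 0) OR 1) IMPLIES ((1 IMPLIES 0) IMPLIES (1 IMPLIES 1))) -> 1
  row 16 [10000]: (((NOT 0 OR NOT 1) OR 0) IMPLIES ((0 IMPLIES 1) IMPLIES (0 IMPLIES 0))) -> 1
  row 17 [10001]: (((NOT 0 OR NOT 1) OR 0) IMPLIES ((0 IMPLIES 1) IMPLIES (0 IMPLIES 1))) -> 1
  row 18 [10010]: (((NOT 1 OR NOT 1) OR 0) IMPLIES ((0 IMPLIES 1) IMPLIES (1 IMPLIES 0))) -> 1
  row 19 [10011]: (((NOT 1 OR NOT 1) OR 0) IMPLIES ((0 IMPLIES 1) IMPLIES (1 IMPLIES 1))) -> 1
  row 20 [10100]: (((NOT 0 OR NOT 1) OR 1) IMPLIES ((0 IMPLIES 1) IMPLIES (0 IMPLIES 0))) -> 1
  row 21 [10101]: (((NOT 0 OR NOT 1) OR 1) IMPLIES ((0 IMPLIES 1) IMPLIES (0 IMPLIES 1))) -> 1
  row 22 [10110]: (((NOT 1 OR NOT 1) OR 1) IMPLIES ((0 IMPLIES 1) IMPLIES (1 IMPLIES 0))) -> 0
  row 23 [10111]: (((NOT 1 OR NOT 1) OR 1) IMPLIES ((0 IMPLIES 1) IMPLIES (1 IMPLIES 1))) -> 1
  row 24 [11000]: (((NOT 0 OR NOT 1) OR 0) IMPLIES ((1 IMPLIES 1) IMPLIES (0 IMPLIES 0))) -> 1
  row 25 [11001]: (((NOT 0 OR NOT 1) OR 0) IMPLIES ((1 IMPLIES 1) IMPLIES (0 IMPLIES 1))) -> 1
  row 26 [11010]: (((NOT 1 OR NOT 1) OR 0) IMPLIES ((1 IMPLIES 1) IMPLIES (1 IMPLIES 0))) -> 1
  row 27 [11011]: (((NOT 1 OR NOT 1) OR 0) IMPLIES ((1 IMPLIES 1) IMPLIES (1 IMPLIES 1))) -> 1
  row 28 [11100]: (((NOT 0 OR NOT 1) OR 1) IMPLIES ((1 IMPLIES 1) IMPLIES (0 IMPLIES 0))) -> 1
  row 29 [11101]: (((NOT 0 OR NOT 1) OR 1) IMPLIES ((1 IMPLIES 1) IMPLIES (0 IMPLIES 1))) -> 1
  row 30 [11110]: (((NOT 1 OR NOT 1) OR 1) IMPLIES ((1 IMPLIES 1) IMPLIES (1 IMPLIES 0))) -> 0
  row 31 [11111]: (((NOT 1 OR NOT 1) OR 1) IMPLIES ((1 IMPLIES 1) IMPLIES (1 IMPLIES 1))) -> 1
Full result column, 4 rows per line (a,b,c fixed per line; d,e runs 00..11 left to right):
  rows 0-3 [a,b,c=000]: 1101  = hex D
  rows 4-7 [a,b,c=001]: 1101  = hex D
  rows 8-11 [a,b,c=010]: 1111  = hex F
  rows 12-15 [a,b,c=011]: 1111  = hex F
  rows 16-19 [a,b,c=100]: 1111  = hex F
  rows 20-23 [a,b,c=101]: 1101  = hex D
  rows 24-27 [a,b,c=110]: 1111  = hex F
  rows 28-31 [a,b,c=111]: 1101  = hex D
Output column (row 0 .. row 31) = 11011101111111111111110111111101
Output column grouped in 4s = 1101 1101 1111 1111 1111 1101 1111 1101 = 0xDDFFFDFD
Convert to decimal digit by digit (value = value*16 + digit):
  D -> 13
  13*16 + 13 (D) = 221
  221*16 + 15 (F) = 3551
  3551*16 + 15 (F) = 56831
  56831*16 + 15 (F) = 909311
  909311*16 + 13 (D) = 14548989
  14548989*16 + 15 (F) = 232783839
  232783839*16 + 13 (D) = 3724541437
Decimal = 3724541437

3724541437


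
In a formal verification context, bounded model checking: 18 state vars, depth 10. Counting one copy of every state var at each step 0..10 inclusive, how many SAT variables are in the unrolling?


BMC unrolls to depth k, creating one copy of each state var for steps 0..k.
Step count = 10 + 1 = 11 (steps 0 through 10)
Vars per step = 18
Total = 18 * 11 = 198

198


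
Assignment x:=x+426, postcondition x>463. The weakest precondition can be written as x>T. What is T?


Formula: wp(x:=E, P) = P[E/x] (substitute E for x in postcondition)
Step 1: Postcondition: x>463
Step 2: Substitute x+426 for x: x+426>463
Step 3: Solve for x: x > 463-426 = 37

37


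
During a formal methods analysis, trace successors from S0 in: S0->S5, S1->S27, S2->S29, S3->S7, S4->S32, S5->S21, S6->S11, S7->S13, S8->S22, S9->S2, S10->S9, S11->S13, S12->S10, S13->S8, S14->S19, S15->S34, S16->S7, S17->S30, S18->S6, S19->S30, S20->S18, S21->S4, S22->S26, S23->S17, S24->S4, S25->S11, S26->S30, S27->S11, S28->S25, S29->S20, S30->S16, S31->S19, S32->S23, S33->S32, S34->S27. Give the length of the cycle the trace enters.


Trace from S0 until a state repeats:
  S0 -> S5 -> S21 -> S4 -> S32 -> S23 -> S17 -> S30 -> S16 -> S7 -> S13 -> S8 -> S22 -> S26 -> S30
S30 first seen at step 7, revisited at step 14.
Cycle length = 14 - 7 = 7

7


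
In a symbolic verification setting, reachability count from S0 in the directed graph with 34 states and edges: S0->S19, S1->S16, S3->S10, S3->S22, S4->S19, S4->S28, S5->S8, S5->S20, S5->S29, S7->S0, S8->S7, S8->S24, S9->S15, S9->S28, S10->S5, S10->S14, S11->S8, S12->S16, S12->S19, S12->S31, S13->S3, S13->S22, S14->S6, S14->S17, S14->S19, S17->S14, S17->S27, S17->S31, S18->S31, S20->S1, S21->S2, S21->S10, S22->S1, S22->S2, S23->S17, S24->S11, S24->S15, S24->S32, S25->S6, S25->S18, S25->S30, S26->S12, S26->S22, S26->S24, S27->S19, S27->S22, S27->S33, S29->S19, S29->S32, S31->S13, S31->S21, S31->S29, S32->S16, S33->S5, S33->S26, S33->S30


BFS from S0:
  layer 0: {S0}
  layer 1: {S19}
Reachable set: {S0, S19}
Count = 2

2


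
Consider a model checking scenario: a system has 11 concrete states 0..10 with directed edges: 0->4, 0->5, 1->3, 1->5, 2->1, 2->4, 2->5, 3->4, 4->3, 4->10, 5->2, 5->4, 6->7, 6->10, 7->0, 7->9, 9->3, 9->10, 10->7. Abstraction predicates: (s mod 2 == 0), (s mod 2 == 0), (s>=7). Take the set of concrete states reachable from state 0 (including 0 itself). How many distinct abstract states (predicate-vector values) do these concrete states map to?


BFS from 0:
Concrete reachable: {0, 1, 2, 3, 4, 5, 7, 9, 10}
Abstract via predicates (s mod 2 == 0), (s mod 2 == 0), (s>=7):
  (0,0,0) <- {1, 3, 5}
  (0,0,1) <- {7, 9}
  (1,1,0) <- {0, 2, 4}
  (1,1,1) <- {10}
Distinct abstract states = 4

4


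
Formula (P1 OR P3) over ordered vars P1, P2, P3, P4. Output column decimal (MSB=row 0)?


Formula: (P1 OR P3) over P1, P2, P3, P4 (16 rows)
Evaluate each row (bits = P1,P2,P3,P4, MSB first):
  row 0 [0000]: (0 OR 0) -> 0
  row 1 [0001]: (0 OR 0) -> 0
  row 2 [0010]: (0 OR 1) -> 1
  row 3 [0011]: (0 OR 1) -> 1
  row 4 [0100]: (0 OR 0) -> 0
  row 5 [0101]: (0 OR 0) -> 0
  row 6 [0110]: (0 OR 1) -> 1
  row 7 [0111]: (0 OR 1) -> 1
  row 8 [1000]: (1 OR 0) -> 1
  row 9 [1001]: (1 OR 0) -> 1
  row 10 [1010]: (1 OR 1) -> 1
  row 11 [1011]: (1 OR 1) -> 1
  row 12 [1100]: (1 OR 0) -> 1
  row 13 [1101]: (1 OR 0) -> 1
  row 14 [1110]: (1 OR 1) -> 1
  row 15 [1111]: (1 OR 1) -> 1
Full result column, 4 rows per line (P1,P2 fixed per line; P3,P4 runs 00..11 left to right):
  rows 0-3 [P1,P2=00]: 0011  = hex 3
  rows 4-7 [P1,P2=01]: 0011  = hex 3
  rows 8-11 [P1,P2=10]: 1111  = hex F
  rows 12-15 [P1,P2=11]: 1111  = hex F
Output column (row 0 .. row 15) = 0011001111111111
Output column grouped in 4s = 0011 0011 1111 1111 = 0x33FF
Convert to decimal digit by digit (value = value*16 + digit):
  3 -> 3
  3*16 + 3 = 51
  51*16 + 15 (F) = 831
  831*16 + 15 (F) = 13311
Decimal = 13311

13311


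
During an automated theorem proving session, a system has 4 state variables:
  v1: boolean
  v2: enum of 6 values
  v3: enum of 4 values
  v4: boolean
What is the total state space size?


State space = product of domain sizes of all variables.
Domain sizes:
  v1 (boolean): 2
  v2 (enum of 6 values): 6
  v3 (enum of 4 values): 4
  v4 (boolean): 2
Product = 2 * 6 * 4 * 2 = 96

96


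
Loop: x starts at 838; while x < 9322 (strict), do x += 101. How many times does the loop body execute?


Step 1: x goes from 838 toward 9322 by 101; the body runs while x<9322, so iterations = ceil((bound-start)/step)
Step 2: Distance=8484
Step 3: ceil(8484/101)=84

84


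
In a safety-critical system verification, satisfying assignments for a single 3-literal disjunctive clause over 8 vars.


Step 1: Total=2^8=256
Step 2: Unsat when all 3 false: 2^5=32
Step 3: Sat=256-32=224

224


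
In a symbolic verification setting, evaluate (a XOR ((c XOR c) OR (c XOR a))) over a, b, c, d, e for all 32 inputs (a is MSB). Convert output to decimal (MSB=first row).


Formula: (a XOR ((c XOR c) OR (c XOR a))) over a, b, c, d, e (32 rows)
Evaluate each row (bits = a,b,c,d,e, MSB first):
  row 0 [00000]: (0 XOR ((0 XOR 0) OR (0 XOR 0))) -> 0
  row 1 [00001]: (0 XOR ((0 XOR 0) OR (0 XOR 0))) -> 0
  row 2 [00010]: (0 XOR ((0 XOR 0) OR (0 XOR 0))) -> 0
  row 3 [00011]: (0 XOR ((0 XOR 0) OR (0 XOR 0))) -> 0
  row 4 [00100]: (0 XOR ((1 XOR 1) OR (1 XOR 0))) -> 1
  row 5 [00101]: (0 XOR ((1 XOR 1) OR (1 XOR 0))) -> 1
  row 6 [00110]: (0 XOR ((1 XOR 1) OR (1 XOR 0))) -> 1
  row 7 [00111]: (0 XOR ((1 XOR 1) OR (1 XOR 0))) -> 1
  row 8 [01000]: (0 XOR ((0 XOR 0) OR (0 XOR 0))) -> 0
  row 9 [01001]: (0 XOR ((0 XOR 0) OR (0 XOR 0))) -> 0
  row 10 [01010]: (0 XOR ((0 XOR 0) OR (0 XOR 0))) -> 0
  row 11 [01011]: (0 XOR ((0 XOR 0) OR (0 XOR 0))) -> 0
  row 12 [01100]: (0 XOR ((1 XOR 1) OR (1 XOR 0))) -> 1
  row 13 [01101]: (0 XOR ((1 XOR 1) OR (1 XOR 0))) -> 1
  row 14 [01110]: (0 XOR ((1 XOR 1) OR (1 XOR 0))) -> 1
  row 15 [01111]: (0 XOR ((1 XOR 1) OR (1 XOR 0))) -> 1
  row 16 [10000]: (1 XOR ((0 XOR 0) OR (0 XOR 1))) -> 0
  row 17 [10001]: (1 XOR ((0 XOR 0) OR (0 XOR 1))) -> 0
  row 18 [10010]: (1 XOR ((0 XOR 0) OR (0 XOR 1))) -> 0
  row 19 [10011]: (1 XOR ((0 XOR 0) OR (0 XOR 1))) -> 0
  row 20 [10100]: (1 XOR ((1 XOR 1) OR (1 XOR 1))) -> 1
  row 21 [10101]: (1 XOR ((1 XOR 1) OR (1 XOR 1))) -> 1
  row 22 [10110]: (1 XOR ((1 XOR 1) OR (1 XOR 1))) -> 1
  row 23 [10111]: (1 XOR ((1 XOR 1) OR (1 XOR 1))) -> 1
  row 24 [11000]: (1 XOR ((0 XOR 0) OR (0 XOR 1))) -> 0
  row 25 [11001]: (1 XOR ((0 XOR 0) OR (0 XOR 1))) -> 0
  row 26 [11010]: (1 XOR ((0 XOR 0) OR (0 XOR 1))) -> 0
  row 27 [11011]: (1 XOR ((0 XOR 0) OR (0 XOR 1))) -> 0
  row 28 [11100]: (1 XOR ((1 XOR 1) OR (1 XOR 1))) -> 1
  row 29 [11101]: (1 XOR ((1 XOR 1) OR (1 XOR 1))) -> 1
  row 30 [11110]: (1 XOR ((1 XOR 1) OR (1 XOR 1))) -> 1
  row 31 [11111]: (1 XOR ((1 XOR 1) OR (1 XOR 1))) -> 1
Full result column, 4 rows per line (a,b,c fixed per line; d,e runs 00..11 left to right):
  rows 0-3 [a,b,c=000]: 0000  = hex 0
  rows 4-7 [a,b,c=001]: 1111  = hex F
  rows 8-11 [a,b,c=010]: 0000  = hex 0
  rows 12-15 [a,b,c=011]: 1111  = hex F
  rows 16-19 [a,b,c=100]: 0000  = hex 0
  rows 20-23 [a,b,c=101]: 1111  = hex F
  rows 24-27 [a,b,c=110]: 0000  = hex 0
  rows 28-31 [a,b,c=111]: 1111  = hex F
Output column (row 0 .. row 31) = 00001111000011110000111100001111
Output column grouped in 4s = 0000 1111 0000 1111 0000 1111 0000 1111 = 0x0F0F0F0F
Convert to decimal digit by digit (value = value*16 + digit):
  0 -> 0
  0*16 + 15 (F) = 15
  15*16 + 0 = 240
  240*16 + 15 (F) = 3855
  3855*16 + 0 = 61680
  61680*16 + 15 (F) = 986895
  986895*16 + 0 = 15790320
  15790320*16 + 15 (F) = 252645135
Decimal = 252645135

252645135


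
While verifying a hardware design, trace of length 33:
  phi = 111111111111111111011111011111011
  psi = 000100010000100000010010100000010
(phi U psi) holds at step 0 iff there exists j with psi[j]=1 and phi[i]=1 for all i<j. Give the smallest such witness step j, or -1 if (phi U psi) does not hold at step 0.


(phi U psi) at 0: need smallest j with psi[j]=1 and phi[i]=1 for all i in [0,j).
Scan from step 0:
  step 0: phi=1, psi=0 -> continue
  step 1: phi=1, psi=0 -> continue
  step 2: phi=1, psi=0 -> continue
  step 3: psi=1 and phi held for [0,3) -> witness found
Witness step = 3

3


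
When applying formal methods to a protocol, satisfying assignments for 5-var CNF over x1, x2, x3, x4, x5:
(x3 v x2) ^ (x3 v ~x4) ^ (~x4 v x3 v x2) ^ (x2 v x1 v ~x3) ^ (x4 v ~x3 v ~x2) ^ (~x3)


CNF with 6 clauses over 5 vars (32 assignments).
An assignment satisfies CNF iff every clause has >=1 true literal.
Check each row (bits = x1,x2,x3,x4,x5; clause T/F shown):
  row 0 [00000]: clauses=FTTTTT -> 0
  row 1 [00001]: clauses=FTTTTT -> 0
  row 2 [00010]: clauses=FFFTTT -> 0
  row 3 [00011]: clauses=FFFTTT -> 0
  row 4 [00100]: clauses=TTTFTF -> 0
  row 5 [00101]: clauses=TTTFTF -> 0
  row 6 [00110]: clauses=TTTFTF -> 0
  row 7 [00111]: clauses=TTTFTF -> 0
  row 8 [01000]: clauses=TTTTTT -> 1
  row 9 [01001]: clauses=TTTTTT -> 1
  row 10 [01010]: clauses=TFTTTT -> 0
  row 11 [01011]: clauses=TFTTTT -> 0
  row 12 [01100]: clauses=TTTTFF -> 0
  row 13 [01101]: clauses=TTTTFF -> 0
  row 14 [01110]: clauses=TTTTTF -> 0
  row 15 [01111]: clauses=TTTTTF -> 0
  row 16 [10000]: clauses=FTTTTT -> 0
  row 17 [10001]: clauses=FTTTTT -> 0
  row 18 [10010]: clauses=FFFTTT -> 0
  row 19 [10011]: clauses=FFFTTT -> 0
  row 20 [10100]: clauses=TTTTTF -> 0
  row 21 [10101]: clauses=TTTTTF -> 0
  row 22 [10110]: clauses=TTTTTF -> 0
  row 23 [10111]: clauses=TTTTTF -> 0
  row 24 [11000]: clauses=TTTTTT -> 1
  row 25 [11001]: clauses=TTTTTT -> 1
  row 26 [11010]: clauses=TFTTTT -> 0
  row 27 [11011]: clauses=TFTTTT -> 0
  row 28 [11100]: clauses=TTTTFF -> 0
  row 29 [11101]: clauses=TTTTFF -> 0
  row 30 [11110]: clauses=TTTTTF -> 0
  row 31 [11111]: clauses=TTTTTF -> 0
Full result column, 8 rows per line (x1,x2 fixed per line; x3,x4,x5 runs 000..111 left to right):
  rows 0-7 [x1,x2=00]: 00000000  (ones: 0)
  rows 8-15 [x1,x2=01]: 11000000  (ones: 2)
  rows 16-23 [x1,x2=10]: 00000000  (ones: 0)
  rows 24-31 [x1,x2=11]: 11000000  (ones: 2)
Satisfying assignments = 0+2+0+2 = 4

4


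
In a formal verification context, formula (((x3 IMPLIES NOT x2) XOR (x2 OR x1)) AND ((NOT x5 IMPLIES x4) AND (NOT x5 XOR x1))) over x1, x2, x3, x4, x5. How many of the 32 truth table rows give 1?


Formula: (((x3 IMPLIES NOT x2) XOR (x2 OR x1)) AND ((NOT x5 IMPLIES x4) AND (NOT x5 XOR x1))) over 5 vars (32 rows)
Evaluate each row (x1, x2, x3, x4, x5 as bits, MSB first):
  row 0 [00000]: (((0 IMPLIES NOT 0) XOR (0 OR 0)) AND ((NOT 0 IMPLIES 0) AND (NOT 0 XOR 0))) -> 0
  row 1 [00001]: (((0 IMPLIES NOT 0) XOR (0 OR 0)) AND ((NOT 1 IMPLIES 0) AND (NOT 1 XOR 0))) -> 0
  row 2 [00010]: (((0 IMPLIES NOT 0) XOR (0 OR 0)) AND ((NOT 0 IMPLIES 1) AND (NOT 0 XOR 0))) -> 1
  row 3 [00011]: (((0 IMPLIES NOT 0) XOR (0 OR 0)) AND ((NOT 1 IMPLIES 1) AND (NOT 1 XOR 0))) -> 0
  row 4 [00100]: (((1 IMPLIES NOT 0) XOR (0 OR 0)) AND ((NOT 0 IMPLIES 0) AND (NOT 0 XOR 0))) -> 0
  row 5 [00101]: (((1 IMPLIES NOT 0) XOR (0 OR 0)) AND ((NOT 1 IMPLIES 0) AND (NOT 1 XOR 0))) -> 0
  row 6 [00110]: (((1 IMPLIES NOT 0) XOR (0 OR 0)) AND ((NOT 0 IMPLIES 1) AND (NOT 0 XOR 0))) -> 1
  row 7 [00111]: (((1 IMPLIES NOT 0) XOR (0 OR 0)) AND ((NOT 1 IMPLIES 1) AND (NOT 1 XOR 0))) -> 0
  row 8 [01000]: (((0 IMPLIES NOT 1) XOR (1 OR 0)) AND ((NOT 0 IMPLIES 0) AND (NOT 0 XOR 0))) -> 0
  row 9 [01001]: (((0 IMPLIES NOT 1) XOR (1 OR 0)) AND ((NOT 1 IMPLIES 0) AND (NOT 1 XOR 0))) -> 0
  row 10 [01010]: (((0 IMPLIES NOT 1) XOR (1 OR 0)) AND ((NOT 0 IMPLIES 1) AND (NOT 0 XOR 0))) -> 0
  row 11 [01011]: (((0 IMPLIES NOT 1) XOR (1 OR 0)) AND ((NOT 1 IMPLIES 1) AND (NOT 1 XOR 0))) -> 0
  row 12 [01100]: (((1 IMPLIES NOT 1) XOR (1 OR 0)) AND ((NOT 0 IMPLIES 0) AND (NOT 0 XOR 0))) -> 0
  row 13 [01101]: (((1 IMPLIES NOT 1) XOR (1 OR 0)) AND ((NOT 1 IMPLIES 0) AND (NOT 1 XOR 0))) -> 0
  row 14 [01110]: (((1 IMPLIES NOT 1) XOR (1 OR 0)) AND ((NOT 0 IMPLIES 1) AND (NOT 0 XOR 0))) -> 1
  row 15 [01111]: (((1 IMPLIES NOT 1) XOR (1 OR 0)) AND ((NOT 1 IMPLIES 1) AND (NOT 1 XOR 0))) -> 0
  row 16 [10000]: (((0 IMPLIES NOT 0) XOR (0 OR 1)) AND ((NOT 0 IMPLIES 0) AND (NOT 0 XOR 1))) -> 0
  row 17 [10001]: (((0 IMPLIES NOT 0) XOR (0 OR 1)) AND ((NOT 1 IMPLIES 0) AND (NOT 1 XOR 1))) -> 0
  row 18 [10010]: (((0 IMPLIES NOT 0) XOR (0 OR 1)) AND ((NOT 0 IMPLIES 1) AND (NOT 0 XOR 1))) -> 0
  row 19 [10011]: (((0 IMPLIES NOT 0) XOR (0 OR 1)) AND ((NOT 1 IMPLIES 1) AND (NOT 1 XOR 1))) -> 0
  row 20 [10100]: (((1 IMPLIES NOT 0) XOR (0 OR 1)) AND ((NOT 0 IMPLIES 0) AND (NOT 0 XOR 1))) -> 0
  row 21 [10101]: (((1 IMPLIES NOT 0) XOR (0 OR 1)) AND ((NOT 1 IMPLIES 0) AND (NOT 1 XOR 1))) -> 0
  row 22 [10110]: (((1 IMPLIES NOT 0) XOR (0 OR 1)) AND ((NOT 0 IMPLIES 1) AND (NOT 0 XOR 1))) -> 0
  row 23 [10111]: (((1 IMPLIES NOT 0) XOR (0 OR 1)) AND ((NOT 1 IMPLIES 1) AND (NOT 1 XOR 1))) -> 0
  row 24 [11000]: (((0 IMPLIES NOT 1) XOR (1 OR 1)) AND ((NOT 0 IMPLIES 0) AND (NOT 0 XOR 1))) -> 0
  row 25 [11001]: (((0 IMPLIES NOT 1) XOR (1 OR 1)) AND ((NOT 1 IMPLIES 0) AND (NOT 1 XOR 1))) -> 0
  row 26 [11010]: (((0 IMPLIES NOT 1) XOR (1 OR 1)) AND ((NOT 0 IMPLIES 1) AND (NOT 0 XOR 1))) -> 0
  row 27 [11011]: (((0 IMPLIES NOT 1) XOR (1 OR 1)) AND ((NOT 1 IMPLIES 1) AND (NOT 1 XOR 1))) -> 0
  row 28 [11100]: (((1 IMPLIES NOT 1) XOR (1 OR 1)) AND ((NOT 0 IMPLIES 0) AND (NOT 0 XOR 1))) -> 0
  row 29 [11101]: (((1 IMPLIES NOT 1) XOR (1 OR 1)) AND ((NOT 1 IMPLIES 0) AND (NOT 1 XOR 1))) -> 1
  row 30 [11110]: (((1 IMPLIES NOT 1) XOR (1 OR 1)) AND ((NOT 0 IMPLIES 1) AND (NOT 0 XOR 1))) -> 0
  row 31 [11111]: (((1 IMPLIES NOT 1) XOR (1 OR 1)) AND ((NOT 1 IMPLIES 1) AND (NOT 1 XOR 1))) -> 1
Full result column, 8 rows per line (x1,x2 fixed per line; x3,x4,x5 runs 000..111 left to right):
  rows 0-7 [x1,x2=00]: 00100010  (ones: 2)
  rows 8-15 [x1,x2=01]: 00000010  (ones: 1)
  rows 16-23 [x1,x2=10]: 00000000  (ones: 0)
  rows 24-31 [x1,x2=11]: 00000101  (ones: 2)
Count of 1-rows = 2+1+0+2 = 5

5


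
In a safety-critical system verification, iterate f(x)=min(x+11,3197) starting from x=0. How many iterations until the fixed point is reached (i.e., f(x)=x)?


Step 1: x=0, cap=3197, increment=11
Step 2: x grows by 11 each step until capped at 3197; fixed point is x=3197
Step 3: iterations = ceil(3197/11) = 291

291


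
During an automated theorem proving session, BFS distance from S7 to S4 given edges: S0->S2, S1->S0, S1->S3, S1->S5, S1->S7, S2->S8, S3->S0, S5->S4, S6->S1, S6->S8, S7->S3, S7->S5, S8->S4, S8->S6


BFS layer-by-layer from S7:
  dist 0: {S7}
  dist 1: {S3, S5}
  dist 2: {S0, S4}
  -> S4 reached at distance 2
Shortest path length = 2

2


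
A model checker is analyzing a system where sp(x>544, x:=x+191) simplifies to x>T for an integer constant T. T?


Formula: sp(P, x:=E) = exists old_x. (x = E[old_x/x]) AND P[old_x/x] (old_x is the value of x before the assignment; eliminate old_x by solving x = E[old_x/x] for old_x)
Step 1: Precondition P: x>544, i.e. old_x > 544
Step 2: Assignment gives x = old_x + 191, so old_x = x - 191
Step 3: Substitute into P: x - 191 > 544
Step 4: Simplify: x > 544+191 = 735

735


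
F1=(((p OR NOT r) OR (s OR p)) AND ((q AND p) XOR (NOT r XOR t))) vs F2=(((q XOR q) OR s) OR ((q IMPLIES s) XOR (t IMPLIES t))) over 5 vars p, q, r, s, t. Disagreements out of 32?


F1 = (((p OR NOT r) OR (s OR p)) AND ((q AND p) XOR (NOT r XOR t)))
F2 = (((q XOR q) OR s) OR ((q IMPLIES s) XOR (t IMPLIES t)))
Evaluate both on each of 32 rows (bits = p,q,r,s,t):
  row 0 [00000]: F1=1 F2=0 (differ) -> 1
  row 1 [00001]: F1=0 F2=0 -> 0
  row 2 [00010]: F1=1 F2=1 -> 0
  row 3 [00011]: F1=0 F2=1 (differ) -> 1
  row 4 [00100]: F1=0 F2=0 -> 0
  row 5 [00101]: F1=0 F2=0 -> 0
  row 6 [00110]: F1=0 F2=1 (differ) -> 1
  row 7 [00111]: F1=1 F2=1 -> 0
  row 8 [01000]: F1=1 F2=1 -> 0
  row 9 [01001]: F1=0 F2=1 (differ) -> 1
  row 10 [01010]: F1=1 F2=1 -> 0
  row 11 [01011]: F1=0 F2=1 (differ) -> 1
  row 12 [01100]: F1=0 F2=1 (differ) -> 1
  row 13 [01101]: F1=0 F2=1 (differ) -> 1
  row 14 [01110]: F1=0 F2=1 (differ) -> 1
  row 15 [01111]: F1=1 F2=1 -> 0
  row 16 [10000]: F1=1 F2=0 (differ) -> 1
  row 17 [10001]: F1=0 F2=0 -> 0
  row 18 [10010]: F1=1 F2=1 -> 0
  row 19 [10011]: F1=0 F2=1 (differ) -> 1
  row 20 [10100]: F1=0 F2=0 -> 0
  row 21 [10101]: F1=1 F2=0 (differ) -> 1
  row 22 [10110]: F1=0 F2=1 (differ) -> 1
  row 23 [10111]: F1=1 F2=1 -> 0
  row 24 [11000]: F1=0 F2=1 (differ) -> 1
  row 25 [11001]: F1=1 F2=1 -> 0
  row 26 [11010]: F1=0 F2=1 (differ) -> 1
  row 27 [11011]: F1=1 F2=1 -> 0
  row 28 [11100]: F1=1 F2=1 -> 0
  row 29 [11101]: F1=0 F2=1 (differ) -> 1
  row 30 [11110]: F1=1 F2=1 -> 0
  row 31 [11111]: F1=0 F2=1 (differ) -> 1
Full result column, 8 rows per line (p,q fixed per line; r,s,t runs 000..111 left to right):
  rows 0-7 [p,q=00]: 10010010  (ones: 3)
  rows 8-15 [p,q=01]: 01011110  (ones: 5)
  rows 16-23 [p,q=10]: 10010110  (ones: 4)
  rows 24-31 [p,q=11]: 10100101  (ones: 4)
Disagreements = 3+5+4+4 = 16

16


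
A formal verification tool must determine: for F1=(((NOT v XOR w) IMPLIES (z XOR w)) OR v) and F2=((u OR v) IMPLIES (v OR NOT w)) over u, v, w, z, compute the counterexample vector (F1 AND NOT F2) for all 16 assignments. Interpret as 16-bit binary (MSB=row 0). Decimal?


F1 = (((NOT v XOR w) IMPLIES (z XOR w)) OR v)
F2 = ((u OR v) IMPLIES (v OR NOT w))
Counterexample to F1=>F2 is where F1=1 and F2=0.
Evaluate each row (bits = u,v,w,z, MSB first):
  row 0 [0000]: F1=0 F2=1 -> F1&~F2 -> 0
  row 1 [0001]: F1=1 F2=1 -> F1&~F2 -> 0
  row 2 [0010]: F1=1 F2=1 -> F1&~F2 -> 0
  row 3 [0011]: F1=1 F2=1 -> F1&~F2 -> 0
  row 4 [0100]: F1=1 F2=1 -> F1&~F2 -> 0
  row 5 [0101]: F1=1 F2=1 -> F1&~F2 -> 0
  row 6 [0110]: F1=1 F2=1 -> F1&~F2 -> 0
  row 7 [0111]: F1=1 F2=1 -> F1&~F2 -> 0
  row 8 [1000]: F1=0 F2=1 -> F1&~F2 -> 0
  row 9 [1001]: F1=1 F2=1 -> F1&~F2 -> 0
  row 10 [1010]: F1=1 F2=0 -> F1&~F2 -> 1
  row 11 [1011]: F1=1 F2=0 -> F1&~F2 -> 1
  row 12 [1100]: F1=1 F2=1 -> F1&~F2 -> 0
  row 13 [1101]: F1=1 F2=1 -> F1&~F2 -> 0
  row 14 [1110]: F1=1 F2=1 -> F1&~F2 -> 0
  row 15 [1111]: F1=1 F2=1 -> F1&~F2 -> 0
Full result column, 4 rows per line (u,v fixed per line; w,z runs 00..11 left to right):
  rows 0-3 [u,v=00]: 0000  = hex 0
  rows 4-7 [u,v=01]: 0000  = hex 0
  rows 8-11 [u,v=10]: 0011  = hex 3
  rows 12-15 [u,v=11]: 0000  = hex 0
Counterexample vector (row 0 .. row 15) = 0000000000110000
Output column grouped in 4s = 0000 0000 0011 0000 = 0x0030
Convert to decimal digit by digit (value = value*16 + digit):
  0 -> 0
  0*16 + 0 = 0
  0*16 + 3 = 3
  3*16 + 0 = 48
Decimal = 48

48


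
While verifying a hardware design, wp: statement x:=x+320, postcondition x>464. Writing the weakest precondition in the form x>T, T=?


Formula: wp(x:=E, P) = P[E/x] (substitute E for x in postcondition)
Step 1: Postcondition: x>464
Step 2: Substitute x+320 for x: x+320>464
Step 3: Solve for x: x > 464-320 = 144

144


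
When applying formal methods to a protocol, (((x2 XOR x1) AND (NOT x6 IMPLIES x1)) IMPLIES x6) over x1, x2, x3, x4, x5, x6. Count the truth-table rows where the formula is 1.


Formula: (((x2 XOR x1) AND (NOT x6 IMPLIES x1)) IMPLIES x6) over 6 vars (64 rows)
Evaluate each row (x1, x2, x3, x4, x5, x6 as bits, MSB first):
  row 0 [000000]: (((0 XOR 0) AND (NOT 0 IMPLIES 0)) IMPLIES 0) -> 1
  row 1 [000001]: (((0 XOR 0) AND (NOT 1 IMPLIES 0)) IMPLIES 1) -> 1
  row 2 [000010]: (((0 XOR 0) AND (NOT 0 IMPLIES 0)) IMPLIES 0) -> 1
  row 3 [000011]: (((0 XOR 0) AND (NOT 1 IMPLIES 0)) IMPLIES 1) -> 1
  row 4 [000100]: (((0 XOR 0) AND (NOT 0 IMPLIES 0)) IMPLIES 0) -> 1
  (every remaining row is evaluated the same way; all 64 results are listed next)
Full result column, 8 rows per line (x1,x2,x3 fixed per line; x4,x5,x6 runs 000..111 left to right):
  rows 0-7 [x1,x2,x3=000]: 11111111  (ones: 8)
  rows 8-15 [x1,x2,x3=001]: 11111111  (ones: 8)
  rows 16-23 [x1,x2,x3=010]: 11111111  (ones: 8)
  rows 24-31 [x1,x2,x3=011]: 11111111  (ones: 8)
  rows 32-39 [x1,x2,x3=100]: 01010101  (ones: 4)
  rows 40-47 [x1,x2,x3=101]: 01010101  (ones: 4)
  rows 48-55 [x1,x2,x3=110]: 11111111  (ones: 8)
  rows 56-63 [x1,x2,x3=111]: 11111111  (ones: 8)
Count of 1-rows = 8+8+8+8+4+4+8+8 = 56

56


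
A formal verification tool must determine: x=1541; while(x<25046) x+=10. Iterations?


Step 1: x goes from 1541 toward 25046 by 10; the body runs while x<25046, so iterations = ceil((bound-start)/step)
Step 2: Distance=23505
Step 3: ceil(23505/10)=2351

2351


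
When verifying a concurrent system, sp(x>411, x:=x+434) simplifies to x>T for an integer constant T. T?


Formula: sp(P, x:=E) = exists old_x. (x = E[old_x/x]) AND P[old_x/x] (old_x is the value of x before the assignment; eliminate old_x by solving x = E[old_x/x] for old_x)
Step 1: Precondition P: x>411, i.e. old_x > 411
Step 2: Assignment gives x = old_x + 434, so old_x = x - 434
Step 3: Substitute into P: x - 434 > 411
Step 4: Simplify: x > 411+434 = 845

845


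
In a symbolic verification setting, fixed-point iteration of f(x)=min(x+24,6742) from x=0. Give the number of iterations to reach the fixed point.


Step 1: x=0, cap=6742, increment=24
Step 2: x grows by 24 each step until capped at 6742; fixed point is x=6742
Step 3: iterations = ceil(6742/24) = 281

281


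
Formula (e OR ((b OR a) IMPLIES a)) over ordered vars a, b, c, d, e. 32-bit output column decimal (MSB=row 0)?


Formula: (e OR ((b OR a) IMPLIES a)) over a, b, c, d, e (32 rows)
Evaluate each row (bits = a,b,c,d,e, MSB first):
  row 0 [00000]: (0 OR ((0 OR 0) IMPLIES 0)) -> 1
  row 1 [00001]: (1 OR ((0 OR 0) IMPLIES 0)) -> 1
  row 2 [00010]: (0 OR ((0 OR 0) IMPLIES 0)) -> 1
  row 3 [00011]: (1 OR ((0 OR 0) IMPLIES 0)) -> 1
  row 4 [00100]: (0 OR ((0 OR 0) IMPLIES 0)) -> 1
  row 5 [00101]: (1 OR ((0 OR 0) IMPLIES 0)) -> 1
  row 6 [00110]: (0 OR ((0 OR 0) IMPLIES 0)) -> 1
  row 7 [00111]: (1 OR ((0 OR 0) IMPLIES 0)) -> 1
  row 8 [01000]: (0 OR ((1 OR 0) IMPLIES 0)) -> 0
  row 9 [01001]: (1 OR ((1 OR 0) IMPLIES 0)) -> 1
  row 10 [01010]: (0 OR ((1 OR 0) IMPLIES 0)) -> 0
  row 11 [01011]: (1 OR ((1 OR 0) IMPLIES 0)) -> 1
  row 12 [01100]: (0 OR ((1 OR 0) IMPLIES 0)) -> 0
  row 13 [01101]: (1 OR ((1 OR 0) IMPLIES 0)) -> 1
  row 14 [01110]: (0 OR ((1 OR 0) IMPLIES 0)) -> 0
  row 15 [01111]: (1 OR ((1 OR 0) IMPLIES 0)) -> 1
  row 16 [10000]: (0 OR ((0 OR 1) IMPLIES 1)) -> 1
  row 17 [10001]: (1 OR ((0 OR 1) IMPLIES 1)) -> 1
  row 18 [10010]: (0 OR ((0 OR 1) IMPLIES 1)) -> 1
  row 19 [10011]: (1 OR ((0 OR 1) IMPLIES 1)) -> 1
  row 20 [10100]: (0 OR ((0 OR 1) IMPLIES 1)) -> 1
  row 21 [10101]: (1 OR ((0 OR 1) IMPLIES 1)) -> 1
  row 22 [10110]: (0 OR ((0 OR 1) IMPLIES 1)) -> 1
  row 23 [10111]: (1 OR ((0 OR 1) IMPLIES 1)) -> 1
  row 24 [11000]: (0 OR ((1 OR 1) IMPLIES 1)) -> 1
  row 25 [11001]: (1 OR ((1 OR 1) IMPLIES 1)) -> 1
  row 26 [11010]: (0 OR ((1 OR 1) IMPLIES 1)) -> 1
  row 27 [11011]: (1 OR ((1 OR 1) IMPLIES 1)) -> 1
  row 28 [11100]: (0 OR ((1 OR 1) IMPLIES 1)) -> 1
  row 29 [11101]: (1 OR ((1 OR 1) IMPLIES 1)) -> 1
  row 30 [11110]: (0 OR ((1 OR 1) IMPLIES 1)) -> 1
  row 31 [11111]: (1 OR ((1 OR 1) IMPLIES 1)) -> 1
Full result column, 4 rows per line (a,b,c fixed per line; d,e runs 00..11 left to right):
  rows 0-3 [a,b,c=000]: 1111  = hex F
  rows 4-7 [a,b,c=001]: 1111  = hex F
  rows 8-11 [a,b,c=010]: 0101  = hex 5
  rows 12-15 [a,b,c=011]: 0101  = hex 5
  rows 16-19 [a,b,c=100]: 1111  = hex F
  rows 20-23 [a,b,c=101]: 1111  = hex F
  rows 24-27 [a,b,c=110]: 1111  = hex F
  rows 28-31 [a,b,c=111]: 1111  = hex F
Output column (row 0 .. row 31) = 11111111010101011111111111111111
Output column grouped in 4s = 1111 1111 0101 0101 1111 1111 1111 1111 = 0xFF55FFFF
Convert to decimal digit by digit (value = value*16 + digit):
  F -> 15
  15*16 + 15 (F) = 255
  255*16 + 5 = 4085
  4085*16 + 5 = 65365
  65365*16 + 15 (F) = 1045855
  1045855*16 + 15 (F) = 16733695
  16733695*16 + 15 (F) = 267739135
  267739135*16 + 15 (F) = 4283826175
Decimal = 4283826175

4283826175
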